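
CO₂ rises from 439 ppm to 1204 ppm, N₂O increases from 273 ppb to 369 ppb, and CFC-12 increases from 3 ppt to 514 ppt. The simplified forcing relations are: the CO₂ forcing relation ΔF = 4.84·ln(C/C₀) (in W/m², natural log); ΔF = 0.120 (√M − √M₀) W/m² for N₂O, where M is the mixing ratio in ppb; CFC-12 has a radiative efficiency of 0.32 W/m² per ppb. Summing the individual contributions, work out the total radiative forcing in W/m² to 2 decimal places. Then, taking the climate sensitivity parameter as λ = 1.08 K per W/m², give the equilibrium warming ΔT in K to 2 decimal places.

CO₂: 4.84 × ln(1204/439) = 4.84 × ln(2.74260) = 4.84 × 1.00891 = 4.8831 W/m².
N₂O: 0.120 × (√369 − √273) = 0.120 × (19.2094 − 16.5227) = 0.120 × 2.6867 = 0.3224 W/m².
CFC-12: Δ = 514 − 3 = 511 ppt = 0.511 ppb; ΔF = 0.32 × 0.511 = 0.1635 W/m².
Total ΔF = 4.8831 + 0.3224 + 0.1635 = 5.3690 W/m².
ΔT = λ ΔF = 1.08 × 5.37 = 5.7996 K.

ΔF = 5.37 W/m²; ΔT = 5.80 K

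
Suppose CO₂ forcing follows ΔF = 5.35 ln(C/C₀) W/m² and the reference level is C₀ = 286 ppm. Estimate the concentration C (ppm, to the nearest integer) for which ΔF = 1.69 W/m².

Set 5.35 ln(C/286) = 1.69, so ln(C/286) = 1.69/5.35 = 0.31589.
Then C/286 = e^0.31589 = 1.37148, giving C = 286 × 1.37148 = 392.24 ppm.

C ≈ 392 ppm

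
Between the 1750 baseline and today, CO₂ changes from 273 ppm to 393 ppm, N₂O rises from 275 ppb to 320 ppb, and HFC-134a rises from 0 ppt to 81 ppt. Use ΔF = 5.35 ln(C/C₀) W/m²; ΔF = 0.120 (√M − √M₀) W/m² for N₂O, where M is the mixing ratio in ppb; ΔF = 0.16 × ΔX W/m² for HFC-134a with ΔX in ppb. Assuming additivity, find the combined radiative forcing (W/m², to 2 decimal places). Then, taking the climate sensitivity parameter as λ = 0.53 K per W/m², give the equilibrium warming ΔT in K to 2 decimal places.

ΔF = 2.12 W/m²; ΔT = 1.12 K

CO₂: 5.35 × ln(393/273) = 5.35 × ln(1.43956) = 5.35 × 0.36434 = 1.9492 W/m².
N₂O: 0.120 × (√320 − √275) = 0.120 × (17.8885 − 16.5831) = 0.120 × 1.3054 = 0.1566 W/m².
HFC-134a: Δ = 81 − 0 = 81 ppt = 0.081 ppb; ΔF = 0.16 × 0.081 = 0.0130 W/m².
Total ΔF = 1.9492 + 0.1566 + 0.0130 = 2.1188 W/m².
ΔT = λ ΔF = 0.53 × 2.12 = 1.1236 K.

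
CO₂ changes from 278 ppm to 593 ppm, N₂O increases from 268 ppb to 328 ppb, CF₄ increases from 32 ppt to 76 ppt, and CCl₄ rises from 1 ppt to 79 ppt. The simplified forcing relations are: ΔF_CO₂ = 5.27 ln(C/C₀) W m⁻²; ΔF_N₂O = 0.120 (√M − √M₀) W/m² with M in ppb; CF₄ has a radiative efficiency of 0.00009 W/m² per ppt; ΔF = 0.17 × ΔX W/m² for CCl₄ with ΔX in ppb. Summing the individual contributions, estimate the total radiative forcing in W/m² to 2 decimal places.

ΔF = 4.22 W/m²

CO₂: 5.27 × ln(593/278) = 5.27 × ln(2.13309) = 5.27 × 0.75757 = 3.9924 W/m².
N₂O: 0.120 × (√328 − √268) = 0.120 × (18.1108 − 16.3707) = 0.120 × 1.7401 = 0.2088 W/m².
CF₄: ΔF = 0.00009 × (76 − 32) = 0.00009 × 44 = 0.0040 W/m².
CCl₄: Δ = 79 − 1 = 78 ppt = 0.078 ppb; ΔF = 0.17 × 0.078 = 0.0133 W/m².
Total ΔF = 3.9924 + 0.2088 + 0.0040 + 0.0133 = 4.2185 W/m².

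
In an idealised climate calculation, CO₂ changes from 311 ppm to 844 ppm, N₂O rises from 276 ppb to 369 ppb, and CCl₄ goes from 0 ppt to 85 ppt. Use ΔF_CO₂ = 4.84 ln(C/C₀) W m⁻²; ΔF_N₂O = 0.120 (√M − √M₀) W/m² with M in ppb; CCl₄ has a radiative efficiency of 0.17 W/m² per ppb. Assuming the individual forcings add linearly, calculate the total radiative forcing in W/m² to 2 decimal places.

ΔF = 5.16 W/m²

CO₂: 4.84 × ln(844/311) = 4.84 × ln(2.71383) = 4.84 × 0.99836 = 4.8321 W/m².
N₂O: 0.120 × (√369 − √276) = 0.120 × (19.2094 − 16.6132) = 0.120 × 2.5962 = 0.3115 W/m².
CCl₄: Δ = 85 − 0 = 85 ppt = 0.085 ppb; ΔF = 0.17 × 0.085 = 0.0145 W/m².
Total ΔF = 4.8321 + 0.3115 + 0.0145 = 5.1581 W/m².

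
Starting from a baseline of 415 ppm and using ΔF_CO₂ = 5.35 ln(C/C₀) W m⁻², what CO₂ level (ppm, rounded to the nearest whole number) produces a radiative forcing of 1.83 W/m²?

C ≈ 584 ppm

Set 5.35 ln(C/415) = 1.83, so ln(C/415) = 1.83/5.35 = 0.34206.
Then C/415 = e^0.34206 = 1.40784, giving C = 415 × 1.40784 = 584.25 ppm.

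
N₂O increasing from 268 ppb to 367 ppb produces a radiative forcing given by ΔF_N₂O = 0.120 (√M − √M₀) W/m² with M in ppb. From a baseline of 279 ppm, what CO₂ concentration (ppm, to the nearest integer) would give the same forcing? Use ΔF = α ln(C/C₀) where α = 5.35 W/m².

N₂O forcing: 0.120 × (√367 − √268) = 0.120 × (19.1572 − 16.3707) = 0.120 × 2.7865 = 0.33438 W/m².
Set 5.35 ln(C/279) = 0.33438: ln(C/279) = 0.33438/5.35 = 0.06250, so C = 279 × e^0.06250 = 279 × 1.06449 = 296.99 ppm.

C ≈ 297 ppm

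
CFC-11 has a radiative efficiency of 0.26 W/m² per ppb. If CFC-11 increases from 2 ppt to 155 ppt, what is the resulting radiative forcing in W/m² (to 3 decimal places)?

ΔF = 0.040 W/m²

CFC-11: Δ = 155 − 2 = 153 ppt = 0.153 ppb; ΔF = 0.26 × 0.153 = 0.0398 W/m².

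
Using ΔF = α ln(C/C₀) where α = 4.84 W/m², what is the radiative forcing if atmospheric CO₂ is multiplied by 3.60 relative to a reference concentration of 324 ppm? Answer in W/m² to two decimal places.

ΔF = 6.20 W/m²

Because the forcing depends only on the ratio C/C₀, the initial concentration does not enter.
ΔF = 4.84 × ln(3.60) = 4.84 × 1.28093 = 6.1997 W/m².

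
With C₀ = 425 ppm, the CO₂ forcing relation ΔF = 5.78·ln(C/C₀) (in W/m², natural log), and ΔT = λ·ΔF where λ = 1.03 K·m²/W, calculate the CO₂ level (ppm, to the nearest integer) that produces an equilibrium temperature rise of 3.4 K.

C ≈ 752 ppm

Required forcing: ΔF = ΔT/λ = 3.4/1.03 = 3.3010 W/m².
Then ln(C/425) = ΔF/5.78 = 3.3010/5.78 = 0.57111.
So C = 425 × e^0.57111 = 425 × 1.77023 = 752.35 ppm.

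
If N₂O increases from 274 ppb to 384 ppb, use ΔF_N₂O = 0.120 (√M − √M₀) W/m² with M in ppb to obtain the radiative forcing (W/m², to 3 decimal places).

N₂O: 0.120 × (√384 − √274) = 0.120 × (19.5959 − 16.5529) = 0.120 × 3.0430 = 0.3652 W/m².

ΔF = 0.365 W/m²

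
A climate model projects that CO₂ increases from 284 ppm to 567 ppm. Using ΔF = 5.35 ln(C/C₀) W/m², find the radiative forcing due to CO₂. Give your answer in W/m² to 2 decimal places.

ΔF = 3.70 W/m²

CO₂ absorption bands are partially saturated, so forcing scales with the logarithm of the concentration ratio.
CO₂: 5.35 × ln(567/284) = 5.35 × ln(1.99648) = 5.35 × 0.69139 = 3.6989 W/m².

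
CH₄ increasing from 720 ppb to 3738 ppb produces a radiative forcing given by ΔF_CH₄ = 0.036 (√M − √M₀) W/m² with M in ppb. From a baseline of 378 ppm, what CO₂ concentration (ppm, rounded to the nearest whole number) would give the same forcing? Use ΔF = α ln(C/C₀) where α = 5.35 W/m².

C ≈ 476 ppm

CH₄ forcing: 0.036 × (√3738 − √720) = 0.036 × (61.1392 − 26.8328) = 0.036 × 34.3064 = 1.23503 W/m².
Set 5.35 ln(C/378) = 1.23503: ln(C/378) = 1.23503/5.35 = 0.23085, so C = 378 × e^0.23085 = 378 × 1.25967 = 476.16 ppm.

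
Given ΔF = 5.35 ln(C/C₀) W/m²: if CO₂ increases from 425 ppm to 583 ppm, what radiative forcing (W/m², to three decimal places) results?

CO₂: 5.35 × ln(583/425) = 5.35 × ln(1.37176) = 5.35 × 0.31609 = 1.6911 W/m².

ΔF = 1.691 W/m²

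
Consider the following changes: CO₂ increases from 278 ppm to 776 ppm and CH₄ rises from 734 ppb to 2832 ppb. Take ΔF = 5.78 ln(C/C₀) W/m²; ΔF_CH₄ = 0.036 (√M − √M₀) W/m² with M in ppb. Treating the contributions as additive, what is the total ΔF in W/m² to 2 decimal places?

CO₂: 5.78 × ln(776/278) = 5.78 × ln(2.79137) = 5.78 × 1.02653 = 5.9333 W/m².
CH₄: 0.036 × (√2832 − √734) = 0.036 × (53.2165 − 27.0924) = 0.036 × 26.1241 = 0.9405 W/m².
Total ΔF = 5.9333 + 0.9405 = 6.8738 W/m².

ΔF = 6.87 W/m²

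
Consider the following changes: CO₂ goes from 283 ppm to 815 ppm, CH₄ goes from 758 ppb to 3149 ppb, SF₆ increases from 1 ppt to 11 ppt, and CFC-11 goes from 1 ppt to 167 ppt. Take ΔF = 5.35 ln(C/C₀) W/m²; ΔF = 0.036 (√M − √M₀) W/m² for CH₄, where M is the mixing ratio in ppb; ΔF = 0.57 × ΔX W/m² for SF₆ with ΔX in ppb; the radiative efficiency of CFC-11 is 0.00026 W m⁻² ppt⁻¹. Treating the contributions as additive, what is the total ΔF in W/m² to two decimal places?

ΔF = 6.74 W/m²

CO₂: 5.35 × ln(815/283) = 5.35 × ln(2.87986) = 5.35 × 1.05774 = 5.6589 W/m².
CH₄: 0.036 × (√3149 − √758) = 0.036 × (56.1160 − 27.5318) = 0.036 × 28.5842 = 1.0290 W/m².
SF₆: Δ = 11 − 1 = 10 ppt = 0.010 ppb; ΔF = 0.57 × 0.010 = 0.0057 W/m².
CFC-11: ΔF = 0.00026 × (167 − 1) = 0.00026 × 166 = 0.0432 W/m².
Total ΔF = 5.6589 + 1.0290 + 0.0057 + 0.0432 = 6.7368 W/m².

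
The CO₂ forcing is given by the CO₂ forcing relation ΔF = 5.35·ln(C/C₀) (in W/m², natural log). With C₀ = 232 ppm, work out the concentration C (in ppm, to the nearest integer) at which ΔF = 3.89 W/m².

C ≈ 480 ppm

Set 5.35 ln(C/232) = 3.89, so ln(C/232) = 3.89/5.35 = 0.72710.
Then C/232 = e^0.72710 = 2.06907, giving C = 232 × 2.06907 = 480.02 ppm.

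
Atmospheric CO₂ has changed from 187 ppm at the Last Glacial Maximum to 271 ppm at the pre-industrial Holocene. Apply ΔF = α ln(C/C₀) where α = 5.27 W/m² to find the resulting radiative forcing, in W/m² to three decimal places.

CO₂: 5.27 × ln(271/187) = 5.27 × ln(1.44920) = 5.27 × 0.37101 = 1.9552 W/m².

ΔF = 1.955 W/m²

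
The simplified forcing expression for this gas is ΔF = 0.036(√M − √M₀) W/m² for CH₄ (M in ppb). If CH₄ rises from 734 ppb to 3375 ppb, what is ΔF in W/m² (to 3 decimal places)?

ΔF = 1.116 W/m²

CH₄: 0.036 × (√3375 − √734) = 0.036 × (58.0948 − 27.0924) = 0.036 × 31.0024 = 1.1161 W/m².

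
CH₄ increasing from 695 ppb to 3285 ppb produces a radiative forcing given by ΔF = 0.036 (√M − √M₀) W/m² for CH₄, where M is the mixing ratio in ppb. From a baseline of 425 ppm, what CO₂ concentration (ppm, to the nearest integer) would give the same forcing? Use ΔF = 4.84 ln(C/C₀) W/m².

CH₄ forcing: 0.036 × (√3285 − √695) = 0.036 × (57.3149 − 26.3629) = 0.036 × 30.9520 = 1.11427 W/m².
Set 4.84 ln(C/425) = 1.11427: ln(C/425) = 1.11427/4.84 = 0.23022, so C = 425 × e^0.23022 = 425 × 1.25888 = 535.02 ppm.

C ≈ 535 ppm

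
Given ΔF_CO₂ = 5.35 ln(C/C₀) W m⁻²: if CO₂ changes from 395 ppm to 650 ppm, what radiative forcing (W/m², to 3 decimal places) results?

CO₂ absorption bands are partially saturated, so forcing scales with the logarithm of the concentration ratio.
CO₂: 5.35 × ln(650/395) = 5.35 × ln(1.64557) = 5.35 × 0.49809 = 2.6648 W/m².

ΔF = 2.665 W/m²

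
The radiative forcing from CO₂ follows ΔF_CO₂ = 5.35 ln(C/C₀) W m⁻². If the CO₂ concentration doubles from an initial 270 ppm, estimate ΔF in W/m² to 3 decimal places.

ΔF = 3.708 W/m²

ΔF = 5.35 × ln(2) = 5.35 × 0.69315 = 3.7084 W/m².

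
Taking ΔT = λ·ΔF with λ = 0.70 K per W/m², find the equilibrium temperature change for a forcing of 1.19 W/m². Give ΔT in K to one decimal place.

ΔT = λ ΔF = 0.70 × 1.19 = 0.8330 K.

ΔT = 0.8 K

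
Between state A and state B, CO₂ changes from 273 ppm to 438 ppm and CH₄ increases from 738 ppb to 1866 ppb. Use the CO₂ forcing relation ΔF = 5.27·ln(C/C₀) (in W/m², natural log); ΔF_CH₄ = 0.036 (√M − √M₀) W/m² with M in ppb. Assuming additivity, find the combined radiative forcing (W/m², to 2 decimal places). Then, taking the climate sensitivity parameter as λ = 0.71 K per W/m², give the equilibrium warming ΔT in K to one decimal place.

ΔF = 3.07 W/m²; ΔT = 2.2 K

CO₂: 5.27 × ln(438/273) = 5.27 × ln(1.60440) = 5.27 × 0.47275 = 2.4914 W/m².
CH₄: 0.036 × (√1866 − √738) = 0.036 × (43.1972 − 27.1662) = 0.036 × 16.0310 = 0.5771 W/m².
Total ΔF = 2.4914 + 0.5771 = 3.0685 W/m².
ΔT = λ ΔF = 0.71 × 3.07 = 2.1797 K.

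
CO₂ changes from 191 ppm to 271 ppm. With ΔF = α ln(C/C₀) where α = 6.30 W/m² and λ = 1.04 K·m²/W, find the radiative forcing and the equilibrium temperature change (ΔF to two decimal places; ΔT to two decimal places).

CO₂: 6.30 × ln(271/191) = 6.30 × ln(1.41885) = 6.30 × 0.34985 = 2.2041 W/m².
ΔT = λ ΔF = 1.04 × 2.20 = 2.2880 K.

ΔF = 2.20 W/m²; ΔT = 2.29 K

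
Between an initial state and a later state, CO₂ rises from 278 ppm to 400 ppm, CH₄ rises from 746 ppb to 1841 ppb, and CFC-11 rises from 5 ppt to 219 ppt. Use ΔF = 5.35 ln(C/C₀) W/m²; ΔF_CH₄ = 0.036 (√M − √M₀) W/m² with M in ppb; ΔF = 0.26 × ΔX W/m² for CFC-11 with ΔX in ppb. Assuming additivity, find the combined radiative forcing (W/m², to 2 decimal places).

CO₂: 5.35 × ln(400/278) = 5.35 × ln(1.43885) = 5.35 × 0.36384 = 1.9465 W/m².
CH₄: 0.036 × (√1841 − √746) = 0.036 × (42.9069 − 27.3130) = 0.036 × 15.5939 = 0.5614 W/m².
CFC-11: Δ = 219 − 5 = 214 ppt = 0.214 ppb; ΔF = 0.26 × 0.214 = 0.0556 W/m².
Total ΔF = 1.9465 + 0.5614 + 0.0556 = 2.5635 W/m².

ΔF = 2.56 W/m²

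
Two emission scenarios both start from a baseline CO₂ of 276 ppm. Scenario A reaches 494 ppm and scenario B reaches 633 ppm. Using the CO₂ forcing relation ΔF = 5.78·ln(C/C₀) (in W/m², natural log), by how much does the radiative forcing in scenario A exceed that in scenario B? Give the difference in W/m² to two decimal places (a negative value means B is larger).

ΔF_A = 5.78 ln(494/276) = 5.78 × 0.58213 = 3.3647 W/m².
ΔF_B = 5.78 ln(633/276) = 5.78 × 0.83007 = 4.7978 W/m².
Difference: 3.3647 − 4.7978 = -1.4331 W/m².

ΔF_A − ΔF_B = -1.43 W/m²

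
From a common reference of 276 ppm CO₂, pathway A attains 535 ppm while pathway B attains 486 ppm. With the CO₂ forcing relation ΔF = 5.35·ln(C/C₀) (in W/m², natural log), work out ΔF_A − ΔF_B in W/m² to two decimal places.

ΔF_A − ΔF_B = 0.51 W/m²

ΔF_A = 5.35 ln(535/276) = 5.35 × 0.66187 = 3.5410 W/m².
ΔF_B = 5.35 ln(486/276) = 5.35 × 0.56581 = 3.0271 W/m².
Difference: 3.5410 − 3.0271 = 0.5139 W/m².
(Equivalently, ΔF_A − ΔF_B = 5.35 ln(535/486) = 5.35 × 0.09606 = 0.5139 W/m².)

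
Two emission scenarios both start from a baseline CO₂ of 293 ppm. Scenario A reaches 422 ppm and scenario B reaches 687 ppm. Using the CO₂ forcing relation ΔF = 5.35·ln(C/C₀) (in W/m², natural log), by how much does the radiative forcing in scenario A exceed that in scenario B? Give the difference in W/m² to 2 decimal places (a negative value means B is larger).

ΔF_A = 5.35 ln(422/293) = 5.35 × 0.36483 = 1.9518 W/m².
ΔF_B = 5.35 ln(687/293) = 5.35 × 0.85216 = 4.5591 W/m².
Difference: 1.9518 − 4.5591 = -2.6073 W/m².

ΔF_A − ΔF_B = -2.61 W/m²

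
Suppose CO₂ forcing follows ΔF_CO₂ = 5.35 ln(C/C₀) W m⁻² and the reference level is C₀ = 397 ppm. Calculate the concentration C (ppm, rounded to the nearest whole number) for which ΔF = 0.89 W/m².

C ≈ 469 ppm

Set 5.35 ln(C/397) = 0.89, so ln(C/397) = 0.89/5.35 = 0.16636.
Then C/397 = e^0.16636 = 1.18100, giving C = 397 × 1.18100 = 468.86 ppm.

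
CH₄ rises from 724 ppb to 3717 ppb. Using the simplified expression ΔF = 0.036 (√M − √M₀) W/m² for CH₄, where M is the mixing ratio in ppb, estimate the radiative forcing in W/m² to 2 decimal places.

CH₄: 0.036 × (√3717 − √724) = 0.036 × (60.9672 − 26.9072) = 0.036 × 34.0600 = 1.2262 W/m².

ΔF = 1.23 W/m²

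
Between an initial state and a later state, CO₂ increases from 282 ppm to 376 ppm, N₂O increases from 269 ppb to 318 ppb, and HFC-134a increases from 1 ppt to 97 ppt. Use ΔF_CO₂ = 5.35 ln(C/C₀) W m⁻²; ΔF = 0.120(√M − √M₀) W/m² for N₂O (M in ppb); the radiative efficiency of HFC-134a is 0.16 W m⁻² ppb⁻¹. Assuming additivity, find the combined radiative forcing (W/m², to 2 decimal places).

CO₂: 5.35 × ln(376/282) = 5.35 × ln(1.33333) = 5.35 × 0.28768 = 1.5391 W/m².
N₂O: 0.120 × (√318 − √269) = 0.120 × (17.8326 − 16.4012) = 0.120 × 1.4314 = 0.1718 W/m².
HFC-134a: Δ = 97 − 1 = 96 ppt = 0.096 ppb; ΔF = 0.16 × 0.096 = 0.0154 W/m².
Total ΔF = 1.5391 + 0.1718 + 0.0154 = 1.7263 W/m².

ΔF = 1.73 W/m²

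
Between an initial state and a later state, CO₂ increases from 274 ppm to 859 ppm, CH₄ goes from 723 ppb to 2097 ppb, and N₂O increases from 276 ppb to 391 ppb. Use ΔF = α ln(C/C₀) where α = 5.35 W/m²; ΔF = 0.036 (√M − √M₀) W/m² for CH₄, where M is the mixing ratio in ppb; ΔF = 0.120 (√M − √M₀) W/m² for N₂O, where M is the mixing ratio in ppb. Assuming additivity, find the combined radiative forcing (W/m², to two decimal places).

ΔF = 7.17 W/m²

CO₂: 5.35 × ln(859/274) = 5.35 × ln(3.13504) = 5.35 × 1.14264 = 6.1131 W/m².
CH₄: 0.036 × (√2097 − √723) = 0.036 × (45.7930 − 26.8887) = 0.036 × 18.9043 = 0.6806 W/m².
N₂O: 0.120 × (√391 − √276) = 0.120 × (19.7737 − 16.6132) = 0.120 × 3.1605 = 0.3793 W/m².
Total ΔF = 6.1131 + 0.6806 + 0.3793 = 7.1730 W/m².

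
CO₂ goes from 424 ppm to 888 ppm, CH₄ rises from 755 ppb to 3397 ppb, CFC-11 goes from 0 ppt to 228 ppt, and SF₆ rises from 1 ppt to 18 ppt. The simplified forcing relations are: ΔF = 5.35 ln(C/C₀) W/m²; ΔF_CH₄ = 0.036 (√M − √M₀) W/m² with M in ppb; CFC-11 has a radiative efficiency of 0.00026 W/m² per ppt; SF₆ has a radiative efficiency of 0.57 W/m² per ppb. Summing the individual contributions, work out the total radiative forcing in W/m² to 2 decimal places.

ΔF = 5.13 W/m²

CO₂: 5.35 × ln(888/424) = 5.35 × ln(2.09434) = 5.35 × 0.73924 = 3.9549 W/m².
CH₄: 0.036 × (√3397 − √755) = 0.036 × (58.2838 − 27.4773) = 0.036 × 30.8065 = 1.1090 W/m².
CFC-11: ΔF = 0.00026 × (228 − 0) = 0.00026 × 228 = 0.0593 W/m².
SF₆: Δ = 18 − 1 = 17 ppt = 0.017 ppb; ΔF = 0.57 × 0.017 = 0.0097 W/m².
Total ΔF = 3.9549 + 1.1090 + 0.0593 + 0.0097 = 5.1329 W/m².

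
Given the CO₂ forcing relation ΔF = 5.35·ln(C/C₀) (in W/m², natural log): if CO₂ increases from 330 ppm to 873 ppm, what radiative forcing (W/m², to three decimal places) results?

CO₂: 5.35 × ln(873/330) = 5.35 × ln(2.64545) = 5.35 × 0.97284 = 5.2047 W/m².

ΔF = 5.205 W/m²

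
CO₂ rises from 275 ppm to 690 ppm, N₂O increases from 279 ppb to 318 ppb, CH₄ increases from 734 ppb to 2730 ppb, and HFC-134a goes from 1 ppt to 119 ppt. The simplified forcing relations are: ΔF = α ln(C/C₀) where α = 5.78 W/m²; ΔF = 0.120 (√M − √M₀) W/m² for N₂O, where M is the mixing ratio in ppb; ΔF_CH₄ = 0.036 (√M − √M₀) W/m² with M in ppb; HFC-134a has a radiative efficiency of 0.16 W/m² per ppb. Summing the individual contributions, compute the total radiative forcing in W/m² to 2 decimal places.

CO₂: 5.78 × ln(690/275) = 5.78 × ln(2.50909) = 5.78 × 0.91992 = 5.3171 W/m².
N₂O: 0.120 × (√318 − √279) = 0.120 × (17.8326 − 16.7033) = 0.120 × 1.1293 = 0.1355 W/m².
CH₄: 0.036 × (√2730 − √734) = 0.036 × (52.2494 − 27.0924) = 0.036 × 25.1570 = 0.9057 W/m².
HFC-134a: Δ = 119 − 1 = 118 ppt = 0.118 ppb; ΔF = 0.16 × 0.118 = 0.0189 W/m².
Total ΔF = 5.3171 + 0.1355 + 0.9057 + 0.0189 = 6.3772 W/m².

ΔF = 6.38 W/m²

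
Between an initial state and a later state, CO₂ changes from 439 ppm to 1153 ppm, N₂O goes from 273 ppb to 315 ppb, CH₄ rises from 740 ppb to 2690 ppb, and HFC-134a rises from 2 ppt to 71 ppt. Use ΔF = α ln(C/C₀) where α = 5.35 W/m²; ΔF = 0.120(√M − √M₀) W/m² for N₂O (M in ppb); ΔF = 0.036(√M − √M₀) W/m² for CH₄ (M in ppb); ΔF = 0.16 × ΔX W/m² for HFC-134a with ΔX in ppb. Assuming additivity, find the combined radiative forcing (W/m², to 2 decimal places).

CO₂: 5.35 × ln(1153/439) = 5.35 × ln(2.62642) = 5.35 × 0.96562 = 5.1661 W/m².
N₂O: 0.120 × (√315 − √273) = 0.120 × (17.7482 − 16.5227) = 0.120 × 1.2255 = 0.1471 W/m².
CH₄: 0.036 × (√2690 − √740) = 0.036 × (51.8652 − 27.2029) = 0.036 × 24.6623 = 0.8878 W/m².
HFC-134a: Δ = 71 − 2 = 69 ppt = 0.069 ppb; ΔF = 0.16 × 0.069 = 0.0110 W/m².
Total ΔF = 5.1661 + 0.1471 + 0.8878 + 0.0110 = 6.2120 W/m².

ΔF = 6.21 W/m²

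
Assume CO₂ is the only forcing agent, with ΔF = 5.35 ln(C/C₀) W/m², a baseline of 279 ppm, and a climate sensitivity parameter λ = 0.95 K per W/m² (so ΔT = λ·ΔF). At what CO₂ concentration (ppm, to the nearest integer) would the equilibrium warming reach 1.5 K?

C ≈ 375 ppm

Required forcing: ΔF = ΔT/λ = 1.5/0.95 = 1.5789 W/m².
Then ln(C/279) = ΔF/5.35 = 1.5789/5.35 = 0.29512.
So C = 279 × e^0.29512 = 279 × 1.34329 = 374.78 ppm.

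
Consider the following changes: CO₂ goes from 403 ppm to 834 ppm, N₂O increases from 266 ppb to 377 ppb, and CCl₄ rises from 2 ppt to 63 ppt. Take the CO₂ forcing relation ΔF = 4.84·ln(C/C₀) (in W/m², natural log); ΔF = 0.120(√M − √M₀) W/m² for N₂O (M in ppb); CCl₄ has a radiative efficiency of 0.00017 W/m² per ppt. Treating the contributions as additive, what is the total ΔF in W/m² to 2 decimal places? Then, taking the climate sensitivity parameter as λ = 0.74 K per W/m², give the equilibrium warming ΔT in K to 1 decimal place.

CO₂: 4.84 × ln(834/403) = 4.84 × ln(2.06948) = 4.84 × 0.72730 = 3.5201 W/m².
N₂O: 0.120 × (√377 − √266) = 0.120 × (19.4165 − 16.3095) = 0.120 × 3.1070 = 0.3728 W/m².
CCl₄: ΔF = 0.00017 × (63 − 2) = 0.00017 × 61 = 0.0104 W/m².
Total ΔF = 3.5201 + 0.3728 + 0.0104 = 3.9033 W/m².
ΔT = λ ΔF = 0.74 × 3.90 = 2.8860 K.

ΔF = 3.90 W/m²; ΔT = 2.9 K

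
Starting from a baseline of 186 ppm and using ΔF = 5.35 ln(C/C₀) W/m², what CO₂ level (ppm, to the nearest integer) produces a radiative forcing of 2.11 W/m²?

Set 5.35 ln(C/186) = 2.11, so ln(C/186) = 2.11/5.35 = 0.39439.
Then C/186 = e^0.39439 = 1.48348, giving C = 186 × 1.48348 = 275.93 ppm.

C ≈ 276 ppm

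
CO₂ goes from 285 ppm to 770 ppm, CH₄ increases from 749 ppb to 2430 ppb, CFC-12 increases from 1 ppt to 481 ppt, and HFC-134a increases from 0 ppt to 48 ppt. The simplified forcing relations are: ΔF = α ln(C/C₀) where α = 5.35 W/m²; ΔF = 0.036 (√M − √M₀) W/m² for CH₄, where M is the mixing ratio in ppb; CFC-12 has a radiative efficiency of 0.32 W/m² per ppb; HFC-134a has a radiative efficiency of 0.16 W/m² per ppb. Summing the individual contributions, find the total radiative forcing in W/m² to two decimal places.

ΔF = 6.27 W/m²

CO₂: 5.35 × ln(770/285) = 5.35 × ln(2.70175) = 5.35 × 0.99390 = 5.3174 W/m².
CH₄: 0.036 × (√2430 − √749) = 0.036 × (49.2950 − 27.3679) = 0.036 × 21.9271 = 0.7894 W/m².
CFC-12: Δ = 481 − 1 = 480 ppt = 0.480 ppb; ΔF = 0.32 × 0.480 = 0.1536 W/m².
HFC-134a: Δ = 48 − 0 = 48 ppt = 0.048 ppb; ΔF = 0.16 × 0.048 = 0.0077 W/m².
Total ΔF = 5.3174 + 0.7894 + 0.1536 + 0.0077 = 6.2681 W/m².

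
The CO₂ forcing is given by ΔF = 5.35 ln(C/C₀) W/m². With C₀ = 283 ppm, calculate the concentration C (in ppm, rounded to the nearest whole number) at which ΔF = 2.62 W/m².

C ≈ 462 ppm

Set 5.35 ln(C/283) = 2.62, so ln(C/283) = 2.62/5.35 = 0.48972.
Then C/283 = e^0.48972 = 1.63186, giving C = 283 × 1.63186 = 461.82 ppm.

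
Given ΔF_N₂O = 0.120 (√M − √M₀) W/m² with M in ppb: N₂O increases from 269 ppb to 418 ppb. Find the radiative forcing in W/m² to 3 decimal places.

N₂O: 0.120 × (√418 − √269) = 0.120 × (20.4450 − 16.4012) = 0.120 × 4.0438 = 0.4853 W/m².

ΔF = 0.485 W/m²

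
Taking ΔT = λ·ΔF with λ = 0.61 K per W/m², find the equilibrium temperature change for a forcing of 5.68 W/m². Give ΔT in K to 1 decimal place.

ΔT = 3.5 K

ΔT = λ ΔF = 0.61 × 5.68 = 3.4648 K.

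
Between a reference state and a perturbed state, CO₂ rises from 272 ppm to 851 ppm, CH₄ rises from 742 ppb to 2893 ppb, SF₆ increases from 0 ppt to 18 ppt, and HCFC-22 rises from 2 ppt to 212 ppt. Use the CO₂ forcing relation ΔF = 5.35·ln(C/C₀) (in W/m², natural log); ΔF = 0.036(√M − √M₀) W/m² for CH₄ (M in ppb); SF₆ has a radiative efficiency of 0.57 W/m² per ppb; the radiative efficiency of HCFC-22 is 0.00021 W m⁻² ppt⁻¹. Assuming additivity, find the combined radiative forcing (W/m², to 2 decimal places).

ΔF = 7.11 W/m²

CO₂: 5.35 × ln(851/272) = 5.35 × ln(3.12868) = 5.35 × 1.14061 = 6.1023 W/m².
CH₄: 0.036 × (√2893 − √742) = 0.036 × (53.7866 − 27.2397) = 0.036 × 26.5469 = 0.9557 W/m².
SF₆: Δ = 18 − 0 = 18 ppt = 0.018 ppb; ΔF = 0.57 × 0.018 = 0.0103 W/m².
HCFC-22: ΔF = 0.00021 × (212 − 2) = 0.00021 × 210 = 0.0441 W/m².
Total ΔF = 6.1023 + 0.9557 + 0.0103 + 0.0441 = 7.1124 W/m².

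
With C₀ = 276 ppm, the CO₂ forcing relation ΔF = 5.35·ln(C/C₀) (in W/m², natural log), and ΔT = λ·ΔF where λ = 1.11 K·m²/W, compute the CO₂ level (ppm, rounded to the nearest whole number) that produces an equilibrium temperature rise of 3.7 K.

C ≈ 515 ppm

Required forcing: ΔF = ΔT/λ = 3.7/1.11 = 3.3333 W/m².
Then ln(C/276) = ΔF/5.35 = 3.3333/5.35 = 0.62305.
So C = 276 × e^0.62305 = 276 × 1.86461 = 514.63 ppm.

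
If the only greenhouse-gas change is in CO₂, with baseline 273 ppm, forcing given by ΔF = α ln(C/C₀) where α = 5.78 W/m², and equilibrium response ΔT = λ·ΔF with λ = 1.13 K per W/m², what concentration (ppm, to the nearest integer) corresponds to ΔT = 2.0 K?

C ≈ 371 ppm

Required forcing: ΔF = ΔT/λ = 2.0/1.13 = 1.7699 W/m².
Then ln(C/273) = ΔF/5.78 = 1.7699/5.78 = 0.30621.
So C = 273 × e^0.30621 = 273 × 1.35827 = 370.81 ppm.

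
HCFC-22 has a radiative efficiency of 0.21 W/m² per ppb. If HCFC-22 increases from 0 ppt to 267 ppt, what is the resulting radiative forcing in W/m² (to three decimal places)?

ΔF = 0.056 W/m²

HCFC-22: Δ = 267 − 0 = 267 ppt = 0.267 ppb; ΔF = 0.21 × 0.267 = 0.0561 W/m².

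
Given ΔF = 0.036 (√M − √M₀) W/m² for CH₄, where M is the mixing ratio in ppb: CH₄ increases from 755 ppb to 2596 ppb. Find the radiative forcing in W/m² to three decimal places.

CH₄: 0.036 × (√2596 − √755) = 0.036 × (50.9510 − 27.4773) = 0.036 × 23.4737 = 0.8451 W/m².

ΔF = 0.845 W/m²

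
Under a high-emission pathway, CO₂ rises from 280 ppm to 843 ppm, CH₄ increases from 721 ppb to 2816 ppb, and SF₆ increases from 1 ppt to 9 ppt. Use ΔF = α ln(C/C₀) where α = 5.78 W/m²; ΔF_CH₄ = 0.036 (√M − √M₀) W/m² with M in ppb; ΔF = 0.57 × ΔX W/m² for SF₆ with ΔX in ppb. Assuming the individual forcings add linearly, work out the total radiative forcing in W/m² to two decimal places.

ΔF = 7.32 W/m²

CO₂: 5.78 × ln(843/280) = 5.78 × ln(3.01071) = 5.78 × 1.10218 = 6.3706 W/m².
CH₄: 0.036 × (√2816 − √721) = 0.036 × (53.0660 − 26.8514) = 0.036 × 26.2146 = 0.9437 W/m².
SF₆: Δ = 9 − 1 = 8 ppt = 0.008 ppb; ΔF = 0.57 × 0.008 = 0.0046 W/m².
Total ΔF = 6.3706 + 0.9437 + 0.0046 = 7.3189 W/m².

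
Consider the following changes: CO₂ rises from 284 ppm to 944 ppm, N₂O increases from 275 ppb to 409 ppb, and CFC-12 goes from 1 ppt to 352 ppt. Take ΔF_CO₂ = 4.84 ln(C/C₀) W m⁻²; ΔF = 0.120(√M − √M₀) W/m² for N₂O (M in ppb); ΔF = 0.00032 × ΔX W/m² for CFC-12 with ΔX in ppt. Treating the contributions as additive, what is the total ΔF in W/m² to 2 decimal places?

CO₂: 4.84 × ln(944/284) = 4.84 × ln(3.32394) = 4.84 × 1.20115 = 5.8136 W/m².
N₂O: 0.120 × (√409 − √275) = 0.120 × (20.2237 − 16.5831) = 0.120 × 3.6406 = 0.4369 W/m².
CFC-12: ΔF = 0.00032 × (352 − 1) = 0.00032 × 351 = 0.1123 W/m².
Total ΔF = 5.8136 + 0.4369 + 0.1123 = 6.3628 W/m².

ΔF = 6.36 W/m²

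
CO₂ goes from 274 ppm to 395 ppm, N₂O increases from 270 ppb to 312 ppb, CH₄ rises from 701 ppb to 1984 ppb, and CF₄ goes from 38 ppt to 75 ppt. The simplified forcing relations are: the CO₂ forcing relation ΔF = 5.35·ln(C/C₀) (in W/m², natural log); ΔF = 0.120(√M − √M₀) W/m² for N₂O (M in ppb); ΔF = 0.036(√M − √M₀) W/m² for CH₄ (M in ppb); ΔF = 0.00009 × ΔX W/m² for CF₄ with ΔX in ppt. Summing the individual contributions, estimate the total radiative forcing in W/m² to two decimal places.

ΔF = 2.76 W/m²

CO₂: 5.35 × ln(395/274) = 5.35 × ln(1.44161) = 5.35 × 0.36576 = 1.9568 W/m².
N₂O: 0.120 × (√312 − √270) = 0.120 × (17.6635 − 16.4317) = 0.120 × 1.2318 = 0.1478 W/m².
CH₄: 0.036 × (√1984 − √701) = 0.036 × (44.5421 − 26.4764) = 0.036 × 18.0657 = 0.6504 W/m².
CF₄: ΔF = 0.00009 × (75 − 38) = 0.00009 × 37 = 0.0033 W/m².
Total ΔF = 1.9568 + 0.1478 + 0.6504 + 0.0033 = 2.7583 W/m².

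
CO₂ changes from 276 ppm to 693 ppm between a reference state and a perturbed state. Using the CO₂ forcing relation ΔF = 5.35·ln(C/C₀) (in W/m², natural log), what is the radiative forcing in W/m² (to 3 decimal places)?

CO₂ absorption bands are partially saturated, so forcing scales with the logarithm of the concentration ratio.
CO₂: 5.35 × ln(693/276) = 5.35 × ln(2.51087) = 5.35 × 0.92063 = 4.9254 W/m².

ΔF = 4.925 W/m²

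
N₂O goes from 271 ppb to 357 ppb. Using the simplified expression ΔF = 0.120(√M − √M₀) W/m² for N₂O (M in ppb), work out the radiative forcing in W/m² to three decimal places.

N₂O: 0.120 × (√357 − √271) = 0.120 × (18.8944 − 16.4621) = 0.120 × 2.4323 = 0.2919 W/m².

ΔF = 0.292 W/m²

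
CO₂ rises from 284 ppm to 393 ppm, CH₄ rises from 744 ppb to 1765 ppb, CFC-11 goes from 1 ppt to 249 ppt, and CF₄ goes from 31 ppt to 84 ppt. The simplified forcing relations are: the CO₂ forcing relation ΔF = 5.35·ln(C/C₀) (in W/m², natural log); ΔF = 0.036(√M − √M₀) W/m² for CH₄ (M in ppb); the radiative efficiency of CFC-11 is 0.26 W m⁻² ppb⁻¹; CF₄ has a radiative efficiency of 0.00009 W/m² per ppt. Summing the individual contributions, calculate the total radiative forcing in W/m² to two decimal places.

ΔF = 2.34 W/m²

CO₂: 5.35 × ln(393/284) = 5.35 × ln(1.38380) = 5.35 × 0.32483 = 1.7378 W/m².
CH₄: 0.036 × (√1765 − √744) = 0.036 × (42.0119 − 27.2764) = 0.036 × 14.7355 = 0.5305 W/m².
CFC-11: Δ = 249 − 1 = 248 ppt = 0.248 ppb; ΔF = 0.26 × 0.248 = 0.0645 W/m².
CF₄: ΔF = 0.00009 × (84 − 31) = 0.00009 × 53 = 0.0048 W/m².
Total ΔF = 1.7378 + 0.5305 + 0.0645 + 0.0048 = 2.3376 W/m².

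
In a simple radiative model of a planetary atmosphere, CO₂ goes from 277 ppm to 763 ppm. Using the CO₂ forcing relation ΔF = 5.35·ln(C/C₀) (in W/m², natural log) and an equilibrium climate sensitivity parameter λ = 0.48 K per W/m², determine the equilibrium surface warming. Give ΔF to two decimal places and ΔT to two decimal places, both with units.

ΔF = 5.42 W/m²; ΔT = 2.60 K

CO₂: 5.35 × ln(763/277) = 5.35 × ln(2.75451) = 5.35 × 1.01324 = 5.4208 W/m².
ΔT = λ ΔF = 0.48 × 5.42 = 2.6016 K.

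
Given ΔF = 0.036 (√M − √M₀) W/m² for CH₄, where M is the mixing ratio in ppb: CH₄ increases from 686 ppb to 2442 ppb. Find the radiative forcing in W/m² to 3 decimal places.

ΔF = 0.836 W/m²

CH₄: 0.036 × (√2442 − √686) = 0.036 × (49.4166 − 26.1916) = 0.036 × 23.2250 = 0.8361 W/m².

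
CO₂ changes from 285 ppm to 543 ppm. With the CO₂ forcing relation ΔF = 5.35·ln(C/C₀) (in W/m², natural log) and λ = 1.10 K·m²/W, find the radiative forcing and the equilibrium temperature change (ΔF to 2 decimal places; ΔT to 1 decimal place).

ΔF = 3.45 W/m²; ΔT = 3.8 K

CO₂: 5.35 × ln(543/285) = 5.35 × ln(1.90526) = 5.35 × 0.64462 = 3.4487 W/m².
ΔT = λ ΔF = 1.10 × 3.45 = 3.7950 K.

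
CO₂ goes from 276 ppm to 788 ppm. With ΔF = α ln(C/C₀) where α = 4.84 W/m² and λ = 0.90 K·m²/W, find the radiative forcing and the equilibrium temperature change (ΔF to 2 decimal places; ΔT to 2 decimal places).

CO₂: 4.84 × ln(788/276) = 4.84 × ln(2.85507) = 4.84 × 1.04910 = 5.0776 W/m².
ΔT = λ ΔF = 0.90 × 5.08 = 4.5720 K.

ΔF = 5.08 W/m²; ΔT = 4.57 K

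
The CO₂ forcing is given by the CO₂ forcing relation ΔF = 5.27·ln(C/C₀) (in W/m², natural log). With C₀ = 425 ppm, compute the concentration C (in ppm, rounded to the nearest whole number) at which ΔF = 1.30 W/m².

Set 5.27 ln(C/425) = 1.30, so ln(C/425) = 1.30/5.27 = 0.24668.
Then C/425 = e^0.24668 = 1.27977, giving C = 425 × 1.27977 = 543.90 ppm.

C ≈ 544 ppm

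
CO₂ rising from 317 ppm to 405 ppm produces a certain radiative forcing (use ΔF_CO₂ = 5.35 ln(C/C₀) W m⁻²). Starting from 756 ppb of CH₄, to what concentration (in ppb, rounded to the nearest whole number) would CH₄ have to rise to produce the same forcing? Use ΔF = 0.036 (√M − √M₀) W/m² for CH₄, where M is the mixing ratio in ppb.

CO₂ forcing: 5.35 × ln(405/317) = 5.35 × 0.244985 = 1.31067 W/m².
Set 0.036(√M − √756) = 1.31067: √M = 1.31067/0.036 + √756 = 36.4075 + 27.4955 = 63.9030.
M = (63.9030)² = 4083.59 ppb.

M ≈ 4084 ppb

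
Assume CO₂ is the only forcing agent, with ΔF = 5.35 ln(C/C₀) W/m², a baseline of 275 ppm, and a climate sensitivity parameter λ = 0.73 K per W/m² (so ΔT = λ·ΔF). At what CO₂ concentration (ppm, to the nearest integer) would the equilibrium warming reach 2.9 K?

C ≈ 578 ppm

Required forcing: ΔF = ΔT/λ = 2.9/0.73 = 3.9726 W/m².
Then ln(C/275) = ΔF/5.35 = 3.9726/5.35 = 0.74254.
So C = 275 × e^0.74254 = 275 × 2.10127 = 577.85 ppm.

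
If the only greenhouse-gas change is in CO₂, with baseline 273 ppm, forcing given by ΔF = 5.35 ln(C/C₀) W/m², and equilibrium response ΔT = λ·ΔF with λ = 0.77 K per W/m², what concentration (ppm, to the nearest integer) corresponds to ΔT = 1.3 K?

C ≈ 374 ppm

Required forcing: ΔF = ΔT/λ = 1.3/0.77 = 1.6883 W/m².
Then ln(C/273) = ΔF/5.35 = 1.6883/5.35 = 0.31557.
So C = 273 × e^0.31557 = 273 × 1.37104 = 374.29 ppm.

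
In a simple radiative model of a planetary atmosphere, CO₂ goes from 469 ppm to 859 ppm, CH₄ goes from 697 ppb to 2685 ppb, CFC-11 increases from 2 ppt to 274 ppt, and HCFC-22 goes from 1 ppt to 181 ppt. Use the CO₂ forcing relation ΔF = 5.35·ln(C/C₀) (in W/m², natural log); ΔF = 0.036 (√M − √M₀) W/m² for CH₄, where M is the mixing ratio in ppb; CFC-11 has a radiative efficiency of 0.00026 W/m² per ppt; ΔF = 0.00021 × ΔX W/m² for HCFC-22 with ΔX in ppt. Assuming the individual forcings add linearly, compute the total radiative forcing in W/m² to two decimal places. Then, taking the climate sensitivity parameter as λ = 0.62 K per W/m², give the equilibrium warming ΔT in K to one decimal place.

CO₂: 5.35 × ln(859/469) = 5.35 × ln(1.83156) = 5.35 × 0.60517 = 3.2377 W/m².
CH₄: 0.036 × (√2685 − √697) = 0.036 × (51.8170 − 26.4008) = 0.036 × 25.4162 = 0.9150 W/m².
CFC-11: ΔF = 0.00026 × (274 − 2) = 0.00026 × 272 = 0.0707 W/m².
HCFC-22: ΔF = 0.00021 × (181 − 1) = 0.00021 × 180 = 0.0378 W/m².
Total ΔF = 3.2377 + 0.9150 + 0.0707 + 0.0378 = 4.2612 W/m².
ΔT = λ ΔF = 0.62 × 4.26 = 2.6412 K.

ΔF = 4.26 W/m²; ΔT = 2.6 K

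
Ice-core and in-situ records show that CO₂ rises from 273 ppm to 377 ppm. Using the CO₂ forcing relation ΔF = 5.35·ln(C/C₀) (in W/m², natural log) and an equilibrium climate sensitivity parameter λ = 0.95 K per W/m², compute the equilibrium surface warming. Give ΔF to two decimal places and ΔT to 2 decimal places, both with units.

CO₂: 5.35 × ln(377/273) = 5.35 × ln(1.38095) = 5.35 × 0.32277 = 1.7268 W/m².
ΔT = λ ΔF = 0.95 × 1.73 = 1.6435 K.

ΔF = 1.73 W/m²; ΔT = 1.64 K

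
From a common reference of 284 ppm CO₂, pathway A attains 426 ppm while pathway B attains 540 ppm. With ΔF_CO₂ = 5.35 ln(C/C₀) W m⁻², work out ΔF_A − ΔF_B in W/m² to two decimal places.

ΔF_A − ΔF_B = -1.27 W/m²

ΔF_A = 5.35 ln(426/284) = 5.35 × 0.40547 = 2.1693 W/m².
ΔF_B = 5.35 ln(540/284) = 5.35 × 0.64259 = 3.4379 W/m².
Difference: 2.1693 − 3.4379 = -1.2686 W/m².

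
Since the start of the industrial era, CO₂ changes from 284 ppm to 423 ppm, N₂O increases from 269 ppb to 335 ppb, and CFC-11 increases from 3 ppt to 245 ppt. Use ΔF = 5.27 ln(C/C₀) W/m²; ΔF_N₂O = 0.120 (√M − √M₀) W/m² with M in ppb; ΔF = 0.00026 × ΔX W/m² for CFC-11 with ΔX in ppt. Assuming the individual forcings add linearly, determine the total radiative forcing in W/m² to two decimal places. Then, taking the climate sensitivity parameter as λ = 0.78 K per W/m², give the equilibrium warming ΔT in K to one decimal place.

CO₂: 5.27 × ln(423/284) = 5.27 × ln(1.48944) = 5.27 × 0.39840 = 2.0996 W/m².
N₂O: 0.120 × (√335 − √269) = 0.120 × (18.3030 − 16.4012) = 0.120 × 1.9018 = 0.2282 W/m².
CFC-11: ΔF = 0.00026 × (245 − 3) = 0.00026 × 242 = 0.0629 W/m².
Total ΔF = 2.0996 + 0.2282 + 0.0629 = 2.3907 W/m².
ΔT = λ ΔF = 0.78 × 2.39 = 1.8642 K.

ΔF = 2.39 W/m²; ΔT = 1.9 K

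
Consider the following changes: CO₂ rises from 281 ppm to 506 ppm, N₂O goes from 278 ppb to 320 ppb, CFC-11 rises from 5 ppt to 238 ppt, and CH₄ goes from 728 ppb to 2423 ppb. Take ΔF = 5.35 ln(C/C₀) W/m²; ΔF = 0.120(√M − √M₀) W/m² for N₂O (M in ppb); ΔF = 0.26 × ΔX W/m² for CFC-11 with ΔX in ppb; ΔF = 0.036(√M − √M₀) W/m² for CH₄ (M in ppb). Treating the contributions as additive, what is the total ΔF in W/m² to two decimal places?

ΔF = 4.15 W/m²

CO₂: 5.35 × ln(506/281) = 5.35 × ln(1.80071) = 5.35 × 0.58818 = 3.1468 W/m².
N₂O: 0.120 × (√320 − √278) = 0.120 × (17.8885 − 16.6733) = 0.120 × 1.2152 = 0.1458 W/m².
CFC-11: Δ = 238 − 5 = 233 ppt = 0.233 ppb; ΔF = 0.26 × 0.233 = 0.0606 W/m².
CH₄: 0.036 × (√2423 − √728) = 0.036 × (49.2240 − 26.9815) = 0.036 × 22.2425 = 0.8007 W/m².
Total ΔF = 3.1468 + 0.1458 + 0.0606 + 0.8007 = 4.1539 W/m².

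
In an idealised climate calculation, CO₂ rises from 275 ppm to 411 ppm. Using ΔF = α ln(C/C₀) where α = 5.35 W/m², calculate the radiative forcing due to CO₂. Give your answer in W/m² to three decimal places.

ΔF = 2.150 W/m²

CO₂: 5.35 × ln(411/275) = 5.35 × ln(1.49455) = 5.35 × 0.40183 = 2.1498 W/m².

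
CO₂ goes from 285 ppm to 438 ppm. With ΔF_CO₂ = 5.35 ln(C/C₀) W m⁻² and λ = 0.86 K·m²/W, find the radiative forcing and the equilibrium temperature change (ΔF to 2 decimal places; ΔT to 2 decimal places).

ΔF = 2.30 W/m²; ΔT = 1.98 K

CO₂: 5.35 × ln(438/285) = 5.35 × ln(1.53684) = 5.35 × 0.42973 = 2.2991 W/m².
ΔT = λ ΔF = 0.86 × 2.30 = 1.9780 K.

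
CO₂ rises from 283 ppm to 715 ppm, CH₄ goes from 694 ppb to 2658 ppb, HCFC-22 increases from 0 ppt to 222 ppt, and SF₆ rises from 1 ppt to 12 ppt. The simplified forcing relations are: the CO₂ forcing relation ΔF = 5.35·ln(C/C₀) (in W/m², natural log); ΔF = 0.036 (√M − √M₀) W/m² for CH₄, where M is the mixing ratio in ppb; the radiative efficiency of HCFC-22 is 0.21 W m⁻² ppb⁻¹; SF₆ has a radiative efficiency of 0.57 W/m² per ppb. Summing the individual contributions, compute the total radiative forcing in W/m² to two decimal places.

ΔF = 5.92 W/m²

CO₂: 5.35 × ln(715/283) = 5.35 × ln(2.52650) = 5.35 × 0.92683 = 4.9585 W/m².
CH₄: 0.036 × (√2658 − √694) = 0.036 × (51.5558 − 26.3439) = 0.036 × 25.2119 = 0.9076 W/m².
HCFC-22: Δ = 222 − 0 = 222 ppt = 0.222 ppb; ΔF = 0.21 × 0.222 = 0.0466 W/m².
SF₆: Δ = 12 − 1 = 11 ppt = 0.011 ppb; ΔF = 0.57 × 0.011 = 0.0063 W/m².
Total ΔF = 4.9585 + 0.9076 + 0.0466 + 0.0063 = 5.9190 W/m².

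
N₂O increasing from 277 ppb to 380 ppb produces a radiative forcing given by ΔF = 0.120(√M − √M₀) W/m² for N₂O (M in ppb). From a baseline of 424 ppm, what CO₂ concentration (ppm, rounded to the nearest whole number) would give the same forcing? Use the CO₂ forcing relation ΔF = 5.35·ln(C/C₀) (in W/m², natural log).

C ≈ 452 ppm

N₂O forcing: 0.120 × (√380 − √277) = 0.120 × (19.4936 − 16.6433) = 0.120 × 2.8503 = 0.34204 W/m².
Set 5.35 ln(C/424) = 0.34204: ln(C/424) = 0.34204/5.35 = 0.06393, so C = 424 × e^0.06393 = 424 × 1.06602 = 451.99 ppm.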